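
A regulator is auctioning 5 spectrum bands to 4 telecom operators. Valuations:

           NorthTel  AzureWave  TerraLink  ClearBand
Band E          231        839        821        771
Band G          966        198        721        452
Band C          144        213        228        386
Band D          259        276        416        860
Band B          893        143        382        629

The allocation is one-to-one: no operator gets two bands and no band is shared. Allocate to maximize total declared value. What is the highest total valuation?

Max total: $3313M

Optimal: NorthTel→Band B ($893M), AzureWave→Band E ($839M), TerraLink→Band G ($721M), ClearBand→Band D ($860M) — total 893+839+721+860 = $3313M.
Column-greedy (each band in turn goes to its best remaining operator) gives $2607M, worse by 706.
Next-best assignment: NorthTel→Band G, AzureWave→Band E, TerraLink→Band B, ClearBand→Band D = $3047M.
Swapping NorthTel↔AzureWave (NorthTel→Band E $231M, AzureWave→Band B $143M) loses 1358.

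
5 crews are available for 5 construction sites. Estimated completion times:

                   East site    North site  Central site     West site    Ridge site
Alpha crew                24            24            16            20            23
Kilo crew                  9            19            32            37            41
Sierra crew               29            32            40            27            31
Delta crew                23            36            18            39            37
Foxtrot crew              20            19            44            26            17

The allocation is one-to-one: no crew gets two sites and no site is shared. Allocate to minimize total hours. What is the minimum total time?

Treat this as an assignment problem: match each crew to one site.
Optimal: Alpha crew→North site (24 hours), Kilo crew→East site (9 hours), Sierra crew→West site (27 hours), Delta crew→Central site (18 hours), Foxtrot crew→Ridge site (17 hours) — total 24+9+27+18+17 = 95 hours.
Row-greedy (each crew in turn takes its cheapest remaining site) gives 105 hours, worse by 10.
Swapping Alpha crew↔Foxtrot crew (Alpha crew→Ridge site 23 hours, Foxtrot crew→North site 19 hours) adds 1.
No other one-to-one assignment undercuts 95 hours.

Minimum total: 95 hours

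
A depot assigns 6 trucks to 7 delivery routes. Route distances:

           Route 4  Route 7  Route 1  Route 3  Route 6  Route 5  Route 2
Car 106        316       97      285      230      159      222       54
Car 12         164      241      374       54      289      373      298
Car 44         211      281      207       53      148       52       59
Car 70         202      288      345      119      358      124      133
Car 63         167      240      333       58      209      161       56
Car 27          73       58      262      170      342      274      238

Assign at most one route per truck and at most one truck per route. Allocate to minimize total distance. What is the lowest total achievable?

Treat this as an assignment problem: match each truck to one route.
Optimal: Car 106→Route 7 (97 km), Car 12→Route 3 (54 km), Car 44→Route 6 (148 km), Car 70→Route 5 (124 km), Car 63→Route 2 (56 km), Car 27→Route 4 (73 km) — total 97+54+148+124+56+73 = 552 km.
Column-greedy (each route in turn goes to its cheapest remaining truck) gives 764 km, worse by 212.

Min total: 552 km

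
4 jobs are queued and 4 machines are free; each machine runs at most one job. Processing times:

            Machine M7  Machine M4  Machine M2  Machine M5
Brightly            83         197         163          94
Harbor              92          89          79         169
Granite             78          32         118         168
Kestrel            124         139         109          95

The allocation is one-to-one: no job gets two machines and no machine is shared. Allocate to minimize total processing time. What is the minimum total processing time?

Minimum total: 289 min

Optimal: Brightly→Machine M7 (83 min), Harbor→Machine M2 (79 min), Granite→Machine M4 (32 min), Kestrel→Machine M5 (95 min) — total 83+79+32+95 = 289 min.
Column-greedy (each machine in turn goes to its cheapest remaining job) gives 370 min, worse by 81.
No other one-to-one assignment undercuts 289 min.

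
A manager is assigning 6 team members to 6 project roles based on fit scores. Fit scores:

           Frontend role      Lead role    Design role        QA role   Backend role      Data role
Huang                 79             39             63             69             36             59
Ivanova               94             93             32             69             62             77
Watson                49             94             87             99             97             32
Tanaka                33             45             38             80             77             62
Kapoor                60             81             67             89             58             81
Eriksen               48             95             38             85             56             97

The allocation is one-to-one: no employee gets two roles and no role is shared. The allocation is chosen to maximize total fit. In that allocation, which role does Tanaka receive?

Tanaka receives Backend role.

This is the linear assignment problem.
Optimal: Huang→Frontend role (79 pts), Ivanova→Lead role (93 pts), Watson→Design role (87 pts), Tanaka→Backend role (77 pts), Kapoor→QA role (89 pts), Eriksen→Data role (97 pts) — total 79+93+87+77+89+97 = 522 pts.
Row-greedy (each employee in turn takes its best remaining role) gives 467 pts, worse by 55.
Next-best assignment: Huang→Design role, Ivanova→Frontend role, Watson→Lead role, Tanaka→Backend role, Kapoor→QA role, Eriksen→Data role = 514 pts.
Swapping Eriksen↔Huang (Eriksen→Frontend role 48 pts, Huang→Data role 59 pts) loses 69.
Every other assignment is strictly worse.
Tanaka's own top role is QA role (80 pts), but forcing Tanaka→QA role and reassigning the rest optimally gives only 513 pts — worse by 9.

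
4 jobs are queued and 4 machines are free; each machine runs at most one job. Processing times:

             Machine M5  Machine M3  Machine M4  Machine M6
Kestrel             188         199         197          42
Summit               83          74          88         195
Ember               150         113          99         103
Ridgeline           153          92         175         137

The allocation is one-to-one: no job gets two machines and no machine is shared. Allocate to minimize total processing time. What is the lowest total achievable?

Optimal: Kestrel→Machine M6 (42 min), Summit→Machine M5 (83 min), Ember→Machine M4 (99 min), Ridgeline→Machine M3 (92 min) — total 42+83+99+92 = 316 min.
Row-greedy (each job in turn takes its cheapest remaining machine) gives 368 min, worse by 52.

Min total: 316 min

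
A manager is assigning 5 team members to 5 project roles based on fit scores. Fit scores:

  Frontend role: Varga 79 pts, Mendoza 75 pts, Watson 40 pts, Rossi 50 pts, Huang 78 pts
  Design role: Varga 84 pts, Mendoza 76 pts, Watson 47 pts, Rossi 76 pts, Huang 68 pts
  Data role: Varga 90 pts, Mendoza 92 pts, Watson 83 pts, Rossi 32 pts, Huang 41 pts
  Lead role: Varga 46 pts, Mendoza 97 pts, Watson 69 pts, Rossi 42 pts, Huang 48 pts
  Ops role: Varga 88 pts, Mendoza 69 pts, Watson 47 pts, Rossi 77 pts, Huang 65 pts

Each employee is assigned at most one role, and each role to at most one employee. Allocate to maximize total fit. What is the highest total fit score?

Optimal: Varga→Ops role (88 pts), Mendoza→Lead role (97 pts), Watson→Data role (83 pts), Rossi→Design role (76 pts), Huang→Frontend role (78 pts) — total 88+97+83+76+78 = 422 pts.
Swapping Huang↔Varga (Huang→Ops role 65 pts, Varga→Frontend role 79 pts) loses 22.

Max total: 422 pts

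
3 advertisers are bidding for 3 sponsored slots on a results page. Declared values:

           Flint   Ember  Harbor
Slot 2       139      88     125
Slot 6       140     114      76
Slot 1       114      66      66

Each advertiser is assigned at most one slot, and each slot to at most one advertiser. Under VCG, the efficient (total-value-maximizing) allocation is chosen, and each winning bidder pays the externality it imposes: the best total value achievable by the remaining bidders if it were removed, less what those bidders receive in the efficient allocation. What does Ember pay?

Ember pays $26.

Efficient allocation: Flint→Slot 1 ($114), Ember→Slot 6 ($114), Harbor→Slot 2 ($125); total welfare W = $353.
Ember receives Slot 6 at value $114, so the others get W − 114 = $239.
Without Ember: best allocation of the remaining 2 bidders over all 3 slots is Flint→Slot 6 ($140), Harbor→Slot 2 ($125), total $265.
VCG payment = (others' best without Ember) − (others' welfare with Ember) = 265 − 239 = $26.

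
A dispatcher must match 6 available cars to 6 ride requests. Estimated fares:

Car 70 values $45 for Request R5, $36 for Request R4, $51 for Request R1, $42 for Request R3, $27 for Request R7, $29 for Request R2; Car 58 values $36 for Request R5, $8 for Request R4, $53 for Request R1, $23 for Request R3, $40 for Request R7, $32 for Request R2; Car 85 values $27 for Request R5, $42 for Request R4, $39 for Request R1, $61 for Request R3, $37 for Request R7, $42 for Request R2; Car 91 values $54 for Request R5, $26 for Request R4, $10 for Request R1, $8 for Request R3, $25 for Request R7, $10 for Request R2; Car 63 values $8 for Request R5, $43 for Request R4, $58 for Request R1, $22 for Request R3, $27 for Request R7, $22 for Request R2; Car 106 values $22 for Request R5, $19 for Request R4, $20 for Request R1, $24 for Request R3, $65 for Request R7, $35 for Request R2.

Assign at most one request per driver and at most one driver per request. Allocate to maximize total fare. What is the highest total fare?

Optimal: Car 70→Request R4 ($36), Car 58→Request R2 ($32), Car 85→Request R3 ($61), Car 91→Request R5 ($54), Car 63→Request R1 ($58), Car 106→Request R7 ($65) — total 36+32+61+54+58+65 = $306.
Row-greedy (each driver in turn takes its best remaining request) gives $284, worse by 22.

Max total: $306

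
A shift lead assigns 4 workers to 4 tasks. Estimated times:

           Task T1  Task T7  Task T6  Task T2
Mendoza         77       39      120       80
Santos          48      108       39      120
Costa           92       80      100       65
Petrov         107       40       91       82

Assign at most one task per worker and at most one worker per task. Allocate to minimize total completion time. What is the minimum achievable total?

Minimum total: 221 min

This is the linear assignment problem.
Optimal: Mendoza→Task T1 (77 min), Santos→Task T6 (39 min), Costa→Task T2 (65 min), Petrov→Task T7 (40 min) — total 77+39+65+40 = 221 min.
Column-greedy (each task in turn goes to its cheapest remaining worker) gives 243 min, worse by 22.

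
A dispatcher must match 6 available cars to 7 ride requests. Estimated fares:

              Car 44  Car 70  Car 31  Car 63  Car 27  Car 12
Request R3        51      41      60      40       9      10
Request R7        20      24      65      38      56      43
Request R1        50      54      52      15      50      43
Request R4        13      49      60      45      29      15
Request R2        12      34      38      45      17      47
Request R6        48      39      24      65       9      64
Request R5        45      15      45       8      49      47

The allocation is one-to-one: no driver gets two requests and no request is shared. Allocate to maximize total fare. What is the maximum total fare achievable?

Max total: $333

Optimal: Car 44→Request R3 ($51), Car 70→Request R1 ($54), Car 31→Request R4 ($60), Car 63→Request R6 ($65), Car 27→Request R7 ($56), Car 12→Request R2 ($47) — total 51+54+60+65+56+47 = $333.
Row-greedy (each driver in turn takes its best remaining request) gives $331, worse by 2.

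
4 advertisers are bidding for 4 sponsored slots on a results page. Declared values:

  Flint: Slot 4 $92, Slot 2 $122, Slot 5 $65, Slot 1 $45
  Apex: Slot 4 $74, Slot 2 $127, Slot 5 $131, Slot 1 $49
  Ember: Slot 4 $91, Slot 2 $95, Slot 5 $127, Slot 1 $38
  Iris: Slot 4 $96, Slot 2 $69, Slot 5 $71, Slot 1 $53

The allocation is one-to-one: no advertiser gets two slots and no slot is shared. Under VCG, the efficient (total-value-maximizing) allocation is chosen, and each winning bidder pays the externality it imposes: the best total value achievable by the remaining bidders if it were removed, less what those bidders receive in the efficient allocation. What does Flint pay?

Efficient allocation: Flint→Slot 4 ($92), Apex→Slot 2 ($127), Ember→Slot 5 ($127), Iris→Slot 1 ($53); total welfare W = $399.
Flint receives Slot 4 at value $92, so the others get W − 92 = $307.
Without Flint: best allocation of the remaining 3 bidders over all 4 slots is Apex→Slot 2 ($127), Ember→Slot 5 ($127), Iris→Slot 4 ($96), total $350.
VCG payment = (others' best without Flint) − (others' welfare with Flint) = 350 − 307 = $43.

Flint pays $43.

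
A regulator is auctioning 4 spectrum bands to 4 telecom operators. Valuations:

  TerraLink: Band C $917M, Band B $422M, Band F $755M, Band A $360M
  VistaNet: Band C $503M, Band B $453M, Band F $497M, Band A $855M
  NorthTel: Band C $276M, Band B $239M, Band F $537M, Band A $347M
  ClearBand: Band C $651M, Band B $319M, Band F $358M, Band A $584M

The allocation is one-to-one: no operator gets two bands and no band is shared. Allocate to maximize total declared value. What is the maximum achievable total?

Optimal: TerraLink→Band C ($917M), VistaNet→Band A ($855M), NorthTel→Band F ($537M), ClearBand→Band B ($319M) — total 917+855+537+319 = $2628M.
Column-greedy (each band in turn goes to its best remaining operator) gives $2491M, worse by 137.
No other one-to-one assignment exceeds $2628M.

Max total: $2628M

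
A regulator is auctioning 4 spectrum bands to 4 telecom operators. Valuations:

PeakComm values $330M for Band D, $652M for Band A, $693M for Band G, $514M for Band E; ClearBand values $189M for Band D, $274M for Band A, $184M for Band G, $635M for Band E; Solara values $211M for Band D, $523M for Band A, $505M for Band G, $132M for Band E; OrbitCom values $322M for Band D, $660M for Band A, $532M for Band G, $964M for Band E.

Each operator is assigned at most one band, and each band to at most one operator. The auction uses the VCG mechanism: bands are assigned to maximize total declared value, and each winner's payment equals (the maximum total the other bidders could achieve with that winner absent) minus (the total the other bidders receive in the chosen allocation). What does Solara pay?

Solara pays $142M.

Efficient allocation: PeakComm→Band G ($693M), ClearBand→Band D ($189M), Solara→Band A ($523M), OrbitCom→Band E ($964M); total welfare W = $2369M.
Solara receives Band A at value $523M, so the others get W − 523 = $1846M.
Without Solara: best allocation of the remaining 3 bidders over all 4 bands is PeakComm→Band G ($693M), ClearBand→Band E ($635M), OrbitCom→Band A ($660M), total $1988M.
VCG payment = (others' best without Solara) − (others' welfare with Solara) = 1988 − 1846 = $142M.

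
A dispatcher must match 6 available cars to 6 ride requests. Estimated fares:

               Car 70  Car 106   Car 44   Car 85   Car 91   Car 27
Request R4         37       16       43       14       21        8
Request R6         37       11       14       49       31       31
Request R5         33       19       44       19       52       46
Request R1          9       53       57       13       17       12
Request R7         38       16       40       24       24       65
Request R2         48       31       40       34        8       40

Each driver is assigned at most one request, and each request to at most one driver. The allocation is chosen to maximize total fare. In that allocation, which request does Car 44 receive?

Car 44 receives Request R4.

Optimal: Car 70→Request R2 ($48), Car 106→Request R1 ($53), Car 44→Request R4 ($43), Car 85→Request R6 ($49), Car 91→Request R5 ($52), Car 27→Request R7 ($65) — total 48+53+43+49+52+65 = $310.
Row-greedy (each driver in turn takes its best remaining request) gives $226, worse by 84.
Next-best assignment: Car 70→Request R4, Car 106→Request R1, Car 44→Request R2, Car 85→Request R6, Car 91→Request R5, Car 27→Request R7 = $296.
Car 44's own top request is Request R1 ($57), but forcing Car 44→Request R1 and reassigning the rest optimally gives only $291 — worse by 19.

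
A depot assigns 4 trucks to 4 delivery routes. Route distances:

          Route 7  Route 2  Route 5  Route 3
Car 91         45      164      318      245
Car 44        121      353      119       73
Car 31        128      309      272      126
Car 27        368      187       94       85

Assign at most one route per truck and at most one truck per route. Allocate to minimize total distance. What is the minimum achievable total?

Treat this as an assignment problem: match each truck to one route.
Optimal: Car 91→Route 2 (164 km), Car 44→Route 3 (73 km), Car 31→Route 7 (128 km), Car 27→Route 5 (94 km) — total 164+73+128+94 = 459 km.
Column-greedy (each route in turn goes to its cheapest remaining truck) gives 477 km, worse by 18.

Min total: 459 km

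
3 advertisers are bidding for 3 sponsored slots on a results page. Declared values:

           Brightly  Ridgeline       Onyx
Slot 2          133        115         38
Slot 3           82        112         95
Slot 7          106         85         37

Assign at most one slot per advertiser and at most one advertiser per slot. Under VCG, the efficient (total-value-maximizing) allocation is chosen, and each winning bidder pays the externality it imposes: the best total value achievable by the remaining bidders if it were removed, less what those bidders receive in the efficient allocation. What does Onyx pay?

Efficient allocation: Brightly→Slot 7 ($106), Ridgeline→Slot 2 ($115), Onyx→Slot 3 ($95); total welfare W = $316.
Onyx receives Slot 3 at value $95, so the others get W − 95 = $221.
Without Onyx: best allocation of the remaining 2 bidders over all 3 slots is Brightly→Slot 2 ($133), Ridgeline→Slot 3 ($112), total $245.
VCG payment = (others' best without Onyx) − (others' welfare with Onyx) = 245 − 221 = $24.

Onyx pays $24.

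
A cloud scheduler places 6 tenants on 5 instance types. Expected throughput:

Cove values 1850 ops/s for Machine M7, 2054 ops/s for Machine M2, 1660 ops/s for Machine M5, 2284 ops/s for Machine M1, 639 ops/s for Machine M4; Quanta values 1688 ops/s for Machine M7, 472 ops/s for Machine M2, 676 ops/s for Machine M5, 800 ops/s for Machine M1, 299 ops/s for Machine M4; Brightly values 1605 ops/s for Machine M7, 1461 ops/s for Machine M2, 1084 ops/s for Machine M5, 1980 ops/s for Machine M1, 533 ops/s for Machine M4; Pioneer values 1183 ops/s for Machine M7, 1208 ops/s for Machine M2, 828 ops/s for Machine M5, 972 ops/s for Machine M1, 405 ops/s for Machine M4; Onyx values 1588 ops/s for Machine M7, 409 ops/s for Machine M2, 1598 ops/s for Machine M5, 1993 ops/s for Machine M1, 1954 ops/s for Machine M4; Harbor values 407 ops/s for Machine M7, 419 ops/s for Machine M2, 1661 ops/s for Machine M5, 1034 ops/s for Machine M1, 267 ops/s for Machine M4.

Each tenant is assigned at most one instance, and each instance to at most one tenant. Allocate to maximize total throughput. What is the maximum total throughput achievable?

This is the linear assignment problem.
Optimal: Quanta→Machine M7 (1688 ops/s), Cove→Machine M2 (2054 ops/s), Harbor→Machine M5 (1661 ops/s), Brightly→Machine M1 (1980 ops/s), Onyx→Machine M4 (1954 ops/s) — total 1688+2054+1661+1980+1954 = 9337 ops/s.
Column-greedy (each instance in turn goes to its best remaining tenant) gives 7370 ops/s, worse by 1967.
Swapping Onyx↔Cove (Onyx→Machine M2 409 ops/s, Cove→Machine M4 639 ops/s) loses 2960.
Checked against all permutations: 9337 ops/s is optimal.

Maximum total: 9337 ops/s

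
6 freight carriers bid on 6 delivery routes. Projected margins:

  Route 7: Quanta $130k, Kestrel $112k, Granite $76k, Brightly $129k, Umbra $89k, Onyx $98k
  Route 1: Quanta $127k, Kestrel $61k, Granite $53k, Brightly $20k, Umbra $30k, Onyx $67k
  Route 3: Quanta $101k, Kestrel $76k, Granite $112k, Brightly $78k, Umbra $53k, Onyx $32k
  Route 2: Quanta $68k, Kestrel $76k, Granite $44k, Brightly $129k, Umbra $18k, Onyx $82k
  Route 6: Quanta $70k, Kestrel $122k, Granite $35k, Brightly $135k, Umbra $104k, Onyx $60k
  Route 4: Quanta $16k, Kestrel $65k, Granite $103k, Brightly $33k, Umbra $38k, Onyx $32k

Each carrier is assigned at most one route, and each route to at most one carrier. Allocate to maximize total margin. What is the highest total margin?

Maximum total: $637k

Optimal: Quanta→Route 1 ($127k), Kestrel→Route 3 ($76k), Granite→Route 4 ($103k), Brightly→Route 2 ($129k), Umbra→Route 6 ($104k), Onyx→Route 7 ($98k) — total 127+76+103+129+104+98 = $637k.
Row-greedy (each carrier in turn takes its best remaining route) gives $598k, worse by 39.
Swapping Umbra↔Onyx (Umbra→Route 7 $89k, Onyx→Route 6 $60k) loses 53.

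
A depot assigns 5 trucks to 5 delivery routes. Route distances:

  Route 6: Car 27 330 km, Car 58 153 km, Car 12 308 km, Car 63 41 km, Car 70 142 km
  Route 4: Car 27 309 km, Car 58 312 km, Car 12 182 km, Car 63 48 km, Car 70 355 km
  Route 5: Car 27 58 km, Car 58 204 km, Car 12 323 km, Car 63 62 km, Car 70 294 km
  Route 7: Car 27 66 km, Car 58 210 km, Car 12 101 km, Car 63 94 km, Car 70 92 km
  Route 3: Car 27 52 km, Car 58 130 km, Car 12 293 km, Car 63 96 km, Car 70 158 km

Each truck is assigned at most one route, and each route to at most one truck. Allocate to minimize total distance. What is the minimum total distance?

Optimal: Car 27→Route 5 (58 km), Car 58→Route 3 (130 km), Car 12→Route 7 (101 km), Car 63→Route 4 (48 km), Car 70→Route 6 (142 km) — total 58+130+101+48+142 = 479 km.
Row-greedy (each truck in turn takes its cheapest remaining route) gives 648 km, worse by 169.

Minimum total: 479 km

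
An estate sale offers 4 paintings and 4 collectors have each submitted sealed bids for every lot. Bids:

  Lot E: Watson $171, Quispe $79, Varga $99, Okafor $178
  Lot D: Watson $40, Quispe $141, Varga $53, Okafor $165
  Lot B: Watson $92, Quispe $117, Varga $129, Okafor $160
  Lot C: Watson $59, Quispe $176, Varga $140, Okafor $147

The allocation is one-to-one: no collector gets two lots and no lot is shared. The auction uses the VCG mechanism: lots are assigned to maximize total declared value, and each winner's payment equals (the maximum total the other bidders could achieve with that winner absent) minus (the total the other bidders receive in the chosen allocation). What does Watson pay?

Efficient allocation: Watson→Lot E ($171), Quispe→Lot C ($176), Varga→Lot B ($129), Okafor→Lot D ($165); total welfare W = $641.
Watson receives Lot E at value $171, so the others get W − 171 = $470.
Without Watson: best allocation of the remaining 3 bidders over all 4 lots is Quispe→Lot C ($176), Varga→Lot B ($129), Okafor→Lot E ($178), total $483.
VCG payment = (others' best without Watson) − (others' welfare with Watson) = 483 − 470 = $13.

Watson pays $13.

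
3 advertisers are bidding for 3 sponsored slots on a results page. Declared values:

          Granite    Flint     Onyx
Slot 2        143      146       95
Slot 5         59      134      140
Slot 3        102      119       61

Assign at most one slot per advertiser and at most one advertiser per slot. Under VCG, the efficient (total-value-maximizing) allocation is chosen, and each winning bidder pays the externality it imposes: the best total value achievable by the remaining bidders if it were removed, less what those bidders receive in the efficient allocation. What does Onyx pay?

Efficient allocation: Granite→Slot 2 ($143), Flint→Slot 3 ($119), Onyx→Slot 5 ($140); total welfare W = $402.
Onyx receives Slot 5 at value $140, so the others get W − 140 = $262.
Without Onyx: best allocation of the remaining 2 bidders over all 3 slots is Granite→Slot 2 ($143), Flint→Slot 5 ($134), total $277.
VCG payment = (others' best without Onyx) − (others' welfare with Onyx) = 277 − 262 = $15.

Onyx pays $15.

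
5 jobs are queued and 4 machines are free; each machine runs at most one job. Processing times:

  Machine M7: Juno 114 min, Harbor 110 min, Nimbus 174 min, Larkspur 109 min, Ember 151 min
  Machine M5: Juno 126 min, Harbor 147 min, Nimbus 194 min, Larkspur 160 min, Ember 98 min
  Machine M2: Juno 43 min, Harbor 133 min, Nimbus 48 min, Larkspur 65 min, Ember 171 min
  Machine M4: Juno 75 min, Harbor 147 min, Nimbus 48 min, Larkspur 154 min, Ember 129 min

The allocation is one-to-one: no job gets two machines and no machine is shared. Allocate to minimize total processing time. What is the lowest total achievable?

Minimum total: 298 min

This is the linear assignment problem.
Optimal: Larkspur→Machine M7 (109 min), Ember→Machine M5 (98 min), Juno→Machine M2 (43 min), Nimbus→Machine M4 (48 min) — total 109+98+43+48 = 298 min.
Next-best assignment: Harbor→Machine M7, Ember→Machine M5, Juno→Machine M2, Nimbus→Machine M4 = 299 min.
Every other assignment is strictly worse.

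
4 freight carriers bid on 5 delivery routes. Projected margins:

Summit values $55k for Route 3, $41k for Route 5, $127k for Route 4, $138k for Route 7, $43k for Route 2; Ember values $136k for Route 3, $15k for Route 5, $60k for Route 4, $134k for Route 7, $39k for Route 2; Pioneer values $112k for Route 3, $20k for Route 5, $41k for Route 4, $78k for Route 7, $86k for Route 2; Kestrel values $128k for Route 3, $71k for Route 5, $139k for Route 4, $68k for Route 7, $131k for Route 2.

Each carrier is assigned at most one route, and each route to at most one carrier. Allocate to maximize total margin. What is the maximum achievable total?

Maximum total: $504k

Treat this as an assignment problem: match each carrier to one route.
Optimal: Summit→Route 4 ($127k), Ember→Route 7 ($134k), Pioneer→Route 3 ($112k), Kestrel→Route 2 ($131k) — total 127+134+112+131 = $504k.
Column-greedy (each route in turn goes to its best remaining carrier) gives $412k, worse by 92.
Next-best assignment: Summit→Route 7, Ember→Route 3, Pioneer→Route 2, Kestrel→Route 4 = $499k.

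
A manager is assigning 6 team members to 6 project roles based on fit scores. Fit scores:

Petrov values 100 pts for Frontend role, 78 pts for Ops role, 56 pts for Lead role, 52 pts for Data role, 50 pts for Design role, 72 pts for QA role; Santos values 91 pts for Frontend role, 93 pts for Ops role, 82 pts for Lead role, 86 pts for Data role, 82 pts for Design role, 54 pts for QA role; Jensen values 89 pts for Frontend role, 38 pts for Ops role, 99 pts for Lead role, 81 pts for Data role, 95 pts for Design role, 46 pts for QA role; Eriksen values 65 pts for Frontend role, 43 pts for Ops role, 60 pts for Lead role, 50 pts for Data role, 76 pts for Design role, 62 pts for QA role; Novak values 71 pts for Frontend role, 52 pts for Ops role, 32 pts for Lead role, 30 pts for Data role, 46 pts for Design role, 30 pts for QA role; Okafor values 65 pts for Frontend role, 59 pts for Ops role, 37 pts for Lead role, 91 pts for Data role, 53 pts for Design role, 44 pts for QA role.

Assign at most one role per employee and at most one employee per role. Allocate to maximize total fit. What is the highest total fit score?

Optimal: Petrov→QA role (72 pts), Santos→Ops role (93 pts), Jensen→Lead role (99 pts), Eriksen→Design role (76 pts), Novak→Frontend role (71 pts), Okafor→Data role (91 pts) — total 72+93+99+76+71+91 = 502 pts.
Swapping Okafor↔Novak (Okafor→Frontend role 65 pts, Novak→Data role 30 pts) loses 67.

Maximum total: 502 pts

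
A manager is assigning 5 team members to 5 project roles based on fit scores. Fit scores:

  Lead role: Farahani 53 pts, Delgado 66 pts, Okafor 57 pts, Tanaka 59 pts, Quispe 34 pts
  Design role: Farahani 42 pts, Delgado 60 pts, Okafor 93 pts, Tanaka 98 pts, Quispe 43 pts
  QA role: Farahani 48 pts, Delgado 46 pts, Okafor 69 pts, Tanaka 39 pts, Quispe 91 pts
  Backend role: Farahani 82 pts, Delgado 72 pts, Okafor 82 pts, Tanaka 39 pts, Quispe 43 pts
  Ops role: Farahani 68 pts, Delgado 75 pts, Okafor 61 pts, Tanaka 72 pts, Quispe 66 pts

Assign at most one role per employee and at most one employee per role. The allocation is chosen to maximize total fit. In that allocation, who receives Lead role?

Delgado receives Lead role.

Optimal: Farahani→Ops role (68 pts), Delgado→Lead role (66 pts), Okafor→Backend role (82 pts), Tanaka→Design role (98 pts), Quispe→QA role (91 pts) — total 68+66+82+98+91 = 405 pts.
Column-greedy (each role in turn goes to its best remaining employee) gives 398 pts, worse by 7.
Delgado's own top role is Ops role (75 pts), but forcing Delgado→Ops role and reassigning the rest optimally gives only 403 pts — worse by 2.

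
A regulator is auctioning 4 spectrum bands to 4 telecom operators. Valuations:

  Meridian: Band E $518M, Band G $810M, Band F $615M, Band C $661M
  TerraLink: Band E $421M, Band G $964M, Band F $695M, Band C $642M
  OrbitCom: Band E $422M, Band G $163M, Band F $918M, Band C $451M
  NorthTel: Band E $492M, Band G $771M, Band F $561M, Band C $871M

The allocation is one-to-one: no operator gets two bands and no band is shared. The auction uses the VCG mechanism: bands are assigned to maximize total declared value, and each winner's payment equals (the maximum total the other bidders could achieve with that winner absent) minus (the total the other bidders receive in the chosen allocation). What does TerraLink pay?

TerraLink pays $292M.

Efficient allocation: Meridian→Band E ($518M), TerraLink→Band G ($964M), OrbitCom→Band F ($918M), NorthTel→Band C ($871M); total welfare W = $3271M.
TerraLink receives Band G at value $964M, so the others get W − 964 = $2307M.
Without TerraLink: best allocation of the remaining 3 bidders over all 4 bands is Meridian→Band G ($810M), OrbitCom→Band F ($918M), NorthTel→Band C ($871M), total $2599M.
VCG payment = (others' best without TerraLink) − (others' welfare with TerraLink) = 2599 − 2307 = $292M.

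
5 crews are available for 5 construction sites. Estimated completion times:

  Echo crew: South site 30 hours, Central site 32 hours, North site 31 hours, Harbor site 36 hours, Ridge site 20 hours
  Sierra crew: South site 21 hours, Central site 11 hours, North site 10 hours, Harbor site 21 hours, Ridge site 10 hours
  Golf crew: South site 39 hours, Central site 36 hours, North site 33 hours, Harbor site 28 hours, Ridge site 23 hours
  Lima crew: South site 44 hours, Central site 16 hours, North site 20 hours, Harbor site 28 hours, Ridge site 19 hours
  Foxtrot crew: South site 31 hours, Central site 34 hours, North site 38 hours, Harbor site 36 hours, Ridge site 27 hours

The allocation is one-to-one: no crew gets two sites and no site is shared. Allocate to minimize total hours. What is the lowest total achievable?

Minimum total: 105 hours

Optimal: Echo crew→Ridge site (20 hours), Sierra crew→North site (10 hours), Golf crew→Harbor site (28 hours), Lima crew→Central site (16 hours), Foxtrot crew→South site (31 hours) — total 20+10+28+16+31 = 105 hours.
Next-best assignment: Echo crew→Ridge site, Sierra crew→Central site, Golf crew→Harbor site, Lima crew→North site, Foxtrot crew→South site = 110 hours.
No other one-to-one assignment undercuts 105 hours.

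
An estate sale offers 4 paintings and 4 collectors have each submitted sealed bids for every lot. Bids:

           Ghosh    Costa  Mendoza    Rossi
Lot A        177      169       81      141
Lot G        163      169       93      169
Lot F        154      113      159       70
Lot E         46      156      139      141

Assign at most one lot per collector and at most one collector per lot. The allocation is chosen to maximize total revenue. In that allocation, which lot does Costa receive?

Optimal: Ghosh→Lot A ($177), Costa→Lot E ($156), Mendoza→Lot F ($159), Rossi→Lot G ($169) — total 177+156+159+169 = $661.
Row-greedy (each collector in turn takes its best remaining lot) gives $646, worse by 15.
No other one-to-one assignment exceeds $661.
Costa's own top lot is Lot A ($169), but forcing Costa→Lot A and reassigning the rest optimally gives only $632 — worse by 29.

Costa receives Lot E.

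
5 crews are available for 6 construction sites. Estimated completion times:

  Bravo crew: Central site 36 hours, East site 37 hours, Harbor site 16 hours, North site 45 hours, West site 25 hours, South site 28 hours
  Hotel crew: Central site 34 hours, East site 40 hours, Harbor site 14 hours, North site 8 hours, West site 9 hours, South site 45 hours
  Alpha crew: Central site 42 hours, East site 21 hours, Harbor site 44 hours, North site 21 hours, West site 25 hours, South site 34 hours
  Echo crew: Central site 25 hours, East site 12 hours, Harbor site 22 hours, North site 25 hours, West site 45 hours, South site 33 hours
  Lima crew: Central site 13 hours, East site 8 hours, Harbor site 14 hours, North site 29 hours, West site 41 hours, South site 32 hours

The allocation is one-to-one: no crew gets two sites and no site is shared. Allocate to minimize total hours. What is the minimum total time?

Treat this as an assignment problem: match each crew to one site.
Optimal: Bravo crew→Harbor site (16 hours), Hotel crew→West site (9 hours), Alpha crew→North site (21 hours), Echo crew→East site (12 hours), Lima crew→Central site (13 hours) — total 16+9+21+12+13 = 71 hours.
Row-greedy (each crew in turn takes its cheapest remaining site) gives 102 hours, worse by 31.
Next-best assignment: Bravo crew→Harbor site, Hotel crew→North site, Alpha crew→West site, Echo crew→East site, Lima crew→Central site = 74 hours.

Min total: 71 hours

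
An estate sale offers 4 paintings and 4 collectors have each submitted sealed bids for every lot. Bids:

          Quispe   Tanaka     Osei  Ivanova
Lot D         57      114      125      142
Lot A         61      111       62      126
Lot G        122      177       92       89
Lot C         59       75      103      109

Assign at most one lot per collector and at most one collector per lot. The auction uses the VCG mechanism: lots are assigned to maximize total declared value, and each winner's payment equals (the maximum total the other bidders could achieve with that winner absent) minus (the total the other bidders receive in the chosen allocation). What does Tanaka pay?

Tanaka pays $63.

Efficient allocation: Quispe→Lot C ($59), Tanaka→Lot G ($177), Osei→Lot D ($125), Ivanova→Lot A ($126); total welfare W = $487.
Tanaka receives Lot G at value $177, so the others get W − 177 = $310.
Without Tanaka: best allocation of the remaining 3 bidders over all 4 lots is Quispe→Lot G ($122), Osei→Lot D ($125), Ivanova→Lot A ($126), total $373.
VCG payment = (others' best without Tanaka) − (others' welfare with Tanaka) = 373 − 310 = $63.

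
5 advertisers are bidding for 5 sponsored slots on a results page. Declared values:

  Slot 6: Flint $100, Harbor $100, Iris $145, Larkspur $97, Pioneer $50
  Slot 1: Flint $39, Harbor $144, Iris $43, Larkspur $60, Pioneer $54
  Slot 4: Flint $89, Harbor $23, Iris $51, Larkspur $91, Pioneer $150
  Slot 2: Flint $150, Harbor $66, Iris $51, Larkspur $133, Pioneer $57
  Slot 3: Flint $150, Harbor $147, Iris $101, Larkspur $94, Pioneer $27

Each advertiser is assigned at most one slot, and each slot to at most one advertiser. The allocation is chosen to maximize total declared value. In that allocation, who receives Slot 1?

Optimal: Flint→Slot 3 ($150), Harbor→Slot 1 ($144), Iris→Slot 6 ($145), Larkspur→Slot 2 ($133), Pioneer→Slot 4 ($150) — total 150+144+145+133+150 = $722.
Max-entry greedy (repeatedly take the single best remaining cell) gives $652, worse by 70.
Next-best assignment: Flint→Slot 2, Harbor→Slot 1, Iris→Slot 6, Larkspur→Slot 3, Pioneer→Slot 4 = $683.
Swapping Larkspur↔Pioneer (Larkspur→Slot 4 $91, Pioneer→Slot 2 $57) loses 135.
Harbor's own top slot is Slot 3 ($147), but forcing Harbor→Slot 3 and reassigning the rest optimally gives only $652 — worse by 70.

Harbor receives Slot 1.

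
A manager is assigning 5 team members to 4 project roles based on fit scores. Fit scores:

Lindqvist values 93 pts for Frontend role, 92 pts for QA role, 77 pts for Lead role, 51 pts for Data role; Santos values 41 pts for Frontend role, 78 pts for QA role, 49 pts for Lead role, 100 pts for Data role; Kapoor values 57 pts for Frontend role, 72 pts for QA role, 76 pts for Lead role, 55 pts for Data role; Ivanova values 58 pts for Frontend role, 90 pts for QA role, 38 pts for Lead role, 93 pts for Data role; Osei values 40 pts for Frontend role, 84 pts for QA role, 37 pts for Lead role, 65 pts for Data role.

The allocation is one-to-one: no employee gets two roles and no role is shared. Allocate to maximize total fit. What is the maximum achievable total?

Optimal: Lindqvist→Frontend role (93 pts), Ivanova→QA role (90 pts), Kapoor→Lead role (76 pts), Santos→Data role (100 pts) — total 93+90+76+100 = 359 pts.
Swapping Santos↔Lindqvist (Santos→Frontend role 41 pts, Lindqvist→Data role 51 pts) loses 101.
No other one-to-one assignment exceeds 359 pts.

Maximum total: 359 pts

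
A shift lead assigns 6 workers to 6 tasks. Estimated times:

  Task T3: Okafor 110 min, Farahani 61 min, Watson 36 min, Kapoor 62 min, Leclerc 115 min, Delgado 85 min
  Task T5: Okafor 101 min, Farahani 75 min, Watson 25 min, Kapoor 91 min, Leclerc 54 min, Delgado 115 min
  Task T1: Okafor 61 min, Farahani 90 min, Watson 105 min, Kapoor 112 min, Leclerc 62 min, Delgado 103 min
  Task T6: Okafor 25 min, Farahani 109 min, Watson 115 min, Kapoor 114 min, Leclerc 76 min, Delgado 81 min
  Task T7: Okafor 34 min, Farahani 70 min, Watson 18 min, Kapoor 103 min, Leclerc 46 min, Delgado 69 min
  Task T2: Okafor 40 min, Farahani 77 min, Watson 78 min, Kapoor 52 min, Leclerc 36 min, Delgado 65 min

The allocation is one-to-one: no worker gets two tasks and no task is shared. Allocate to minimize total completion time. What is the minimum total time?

Min total: 294 min

This is the linear assignment problem.
Optimal: Okafor→Task T6 (25 min), Farahani→Task T3 (61 min), Watson→Task T5 (25 min), Kapoor→Task T2 (52 min), Leclerc→Task T1 (62 min), Delgado→Task T7 (69 min) — total 25+61+25+52+62+69 = 294 min.
Row-greedy (each worker in turn takes its cheapest remaining task) gives 313 min, worse by 19.
No other one-to-one assignment undercuts 294 min.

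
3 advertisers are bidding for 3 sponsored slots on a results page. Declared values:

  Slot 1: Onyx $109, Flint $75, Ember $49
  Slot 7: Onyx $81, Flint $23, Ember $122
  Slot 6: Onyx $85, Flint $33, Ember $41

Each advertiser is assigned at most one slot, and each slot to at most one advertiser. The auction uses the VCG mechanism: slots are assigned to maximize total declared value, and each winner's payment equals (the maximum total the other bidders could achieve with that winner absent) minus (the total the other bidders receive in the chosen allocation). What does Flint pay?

Flint pays $24.

Efficient allocation: Onyx→Slot 6 ($85), Flint→Slot 1 ($75), Ember→Slot 7 ($122); total welfare W = $282.
Flint receives Slot 1 at value $75, so the others get W − 75 = $207.
Without Flint: best allocation of the remaining 2 bidders over all 3 slots is Onyx→Slot 1 ($109), Ember→Slot 7 ($122), total $231.
VCG payment = (others' best without Flint) − (others' welfare with Flint) = 231 − 207 = $24.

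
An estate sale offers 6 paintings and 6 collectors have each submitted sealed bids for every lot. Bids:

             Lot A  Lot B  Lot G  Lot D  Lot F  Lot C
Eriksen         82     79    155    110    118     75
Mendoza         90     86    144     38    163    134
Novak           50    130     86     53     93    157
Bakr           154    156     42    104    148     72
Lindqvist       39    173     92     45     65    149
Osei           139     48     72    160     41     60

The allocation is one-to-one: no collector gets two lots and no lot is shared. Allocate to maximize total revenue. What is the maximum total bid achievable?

Max total: $962

Treat this as an assignment problem: match each collector to one lot.
Optimal: Eriksen→Lot G ($155), Mendoza→Lot F ($163), Novak→Lot C ($157), Bakr→Lot A ($154), Lindqvist→Lot B ($173), Osei→Lot D ($160) — total 155+163+157+154+173+160 = $962.
Row-greedy (each collector in turn takes its best remaining lot) gives $815, worse by 147.
Next-best assignment: Eriksen→Lot G, Mendoza→Lot F, Novak→Lot B, Bakr→Lot A, Lindqvist→Lot C, Osei→Lot D = $911.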